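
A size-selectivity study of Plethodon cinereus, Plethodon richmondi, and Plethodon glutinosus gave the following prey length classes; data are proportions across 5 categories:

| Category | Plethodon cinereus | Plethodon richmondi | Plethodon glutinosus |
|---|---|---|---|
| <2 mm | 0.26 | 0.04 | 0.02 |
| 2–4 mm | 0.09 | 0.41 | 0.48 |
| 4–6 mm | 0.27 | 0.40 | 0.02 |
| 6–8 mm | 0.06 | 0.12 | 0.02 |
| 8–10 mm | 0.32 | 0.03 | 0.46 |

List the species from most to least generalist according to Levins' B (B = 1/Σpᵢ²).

Plethodon cinereus > Plethodon richmondi > Plethodon glutinosus

Σp_cineᵢ² = 0.26² + 0.09² + 0.27² + 0.06² + 0.32² = 0.0676 + 0.0081 + 0.0729 + 0.0036 + 0.1024 = 0.2546
B_cine = 1 / 0.2546 = 3.9277
Σp_richᵢ² = 0.04² + 0.41² + 0.40² + 0.12² + 0.03² = 0.0016 + 0.1681 + 0.1600 + 0.0144 + 0.0009 = 0.3450
B_rich = 1 / 0.3450 = 2.8986
Σp_glutᵢ² = 0.02² + 0.48² + 0.02² + 0.02² + 0.46² = 0.0004 + 0.2304 + 0.0004 + 0.0004 + 0.2116 = 0.4432
B_glut = 1 / 0.4432 = 2.2563
Ranking by B (broadest → narrowest): Plethodon cinereus (3.93) > Plethodon richmondi (2.90) > Plethodon glutinosus (2.26)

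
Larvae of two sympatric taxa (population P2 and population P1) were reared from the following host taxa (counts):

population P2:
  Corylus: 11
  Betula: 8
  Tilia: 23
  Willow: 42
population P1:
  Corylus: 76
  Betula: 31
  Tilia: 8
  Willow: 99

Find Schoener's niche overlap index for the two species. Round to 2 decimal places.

0.73

Proportions for population P2 (n=84): 11/84=0.1310, 8/84=0.0952, 23/84=0.2738, 42/84=0.5000
Proportions for population P1 (n=214): 76/214=0.3551, 31/214=0.1449, 8/214=0.0374, 99/214=0.4626
Σ|p₁ᵢ − p₂ᵢ| = 0.2241 + 0.0497 + 0.2364 + 0.0374 = 0.5476
D = 1 − ½ × 0.5476 = 1 − 0.27380 = 0.72620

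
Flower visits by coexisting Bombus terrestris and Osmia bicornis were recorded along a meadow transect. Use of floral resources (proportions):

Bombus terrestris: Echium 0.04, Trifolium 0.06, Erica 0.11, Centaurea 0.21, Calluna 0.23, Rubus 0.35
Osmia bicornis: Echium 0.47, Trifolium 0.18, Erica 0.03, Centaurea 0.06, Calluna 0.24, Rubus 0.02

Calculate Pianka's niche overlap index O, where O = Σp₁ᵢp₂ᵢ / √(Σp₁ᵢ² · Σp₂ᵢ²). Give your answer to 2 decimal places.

0.39

Σ p₁ᵢp₂ᵢ = 0.0188 + 0.0108 + 0.0033 + 0.0126 + 0.0552 + 0.0070 = 0.1077
Σp_1ᵢ² = 0.04² + 0.06² + 0.11² + 0.21² + 0.23² + 0.35² = 0.0016 + 0.0036 + 0.0121 + 0.0441 + 0.0529 + 0.1225 = 0.2368
Σp_2ᵢ² = 0.47² + 0.18² + 0.03² + 0.06² + 0.24² + 0.02² = 0.2209 + 0.0324 + 0.0009 + 0.0036 + 0.0576 + 0.0004 = 0.3158
O = 0.1077 / √(0.2368 × 0.3158) = 0.1077 / 0.27346 = 0.3938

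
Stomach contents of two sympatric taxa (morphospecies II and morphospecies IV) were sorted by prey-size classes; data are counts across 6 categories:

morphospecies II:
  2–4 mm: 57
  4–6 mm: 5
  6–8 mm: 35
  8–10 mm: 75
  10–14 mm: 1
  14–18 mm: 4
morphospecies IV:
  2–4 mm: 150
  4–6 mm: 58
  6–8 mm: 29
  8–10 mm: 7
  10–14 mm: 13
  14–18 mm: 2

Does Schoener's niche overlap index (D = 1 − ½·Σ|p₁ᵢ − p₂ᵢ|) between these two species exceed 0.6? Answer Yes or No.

Proportions for morphospecies II (n=177): 57/177=0.3220, 5/177=0.0282, 35/177=0.1977, 75/177=0.4237, 1/177=0.0056, 4/177=0.0226
Proportions for morphospecies IV (n=259): 150/259=0.5792, 58/259=0.2239, 29/259=0.1120, 7/259=0.0270, 13/259=0.0502, 2/259=0.0077
Σ|p₁ᵢ − p₂ᵢ| = 0.2572 + 0.1957 + 0.0857 + 0.3967 + 0.0446 + 0.0149 = 0.9948
D = 1 − ½ × 0.9948 = 1 − 0.49740 = 0.50260
D = 0.50260 < 0.6 → No.

No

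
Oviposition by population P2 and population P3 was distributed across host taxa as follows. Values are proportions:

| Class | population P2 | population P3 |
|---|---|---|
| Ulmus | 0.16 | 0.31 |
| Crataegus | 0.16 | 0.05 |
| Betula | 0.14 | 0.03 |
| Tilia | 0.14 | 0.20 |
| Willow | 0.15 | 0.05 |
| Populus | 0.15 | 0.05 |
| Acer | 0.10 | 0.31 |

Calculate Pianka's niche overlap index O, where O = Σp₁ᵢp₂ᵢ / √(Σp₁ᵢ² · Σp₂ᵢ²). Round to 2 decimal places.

Σ p₁ᵢp₂ᵢ = 0.0496 + 0.0080 + 0.0042 + 0.0280 + 0.0075 + 0.0075 + 0.0310 = 0.1358
Σp_1ᵢ² = 0.16² + 0.16² + 0.14² + 0.14² + 0.15² + 0.15² + 0.10² = 0.0256 + 0.0256 + 0.0196 + 0.0196 + 0.0225 + 0.0225 + 0.0100 = 0.1454
Σp_2ᵢ² = 0.31² + 0.05² + 0.03² + 0.20² + 0.05² + 0.05² + 0.31² = 0.0961 + 0.0025 + 0.0009 + 0.0400 + 0.0025 + 0.0025 + 0.0961 = 0.2406
O = 0.1358 / √(0.1454 × 0.2406) = 0.1358 / 0.18704 = 0.7260

0.73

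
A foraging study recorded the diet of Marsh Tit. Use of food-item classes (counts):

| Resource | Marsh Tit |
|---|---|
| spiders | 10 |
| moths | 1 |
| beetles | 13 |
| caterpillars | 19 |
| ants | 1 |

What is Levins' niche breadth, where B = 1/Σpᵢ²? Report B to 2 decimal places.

3.06

Proportions for Marsh Tit (n=44): 10/44=0.2273, 1/44=0.0227, 13/44=0.2955, 19/44=0.4318, 1/44=0.0227
Σpᵢ² = 0.2273² + 0.0227² + 0.2955² + 0.4318² + 0.0227² = 0.051665 + 0.000515 + 0.087320 + 0.186451 + 0.000515 = 0.326466
B = 1 / 0.326466 = 3.0631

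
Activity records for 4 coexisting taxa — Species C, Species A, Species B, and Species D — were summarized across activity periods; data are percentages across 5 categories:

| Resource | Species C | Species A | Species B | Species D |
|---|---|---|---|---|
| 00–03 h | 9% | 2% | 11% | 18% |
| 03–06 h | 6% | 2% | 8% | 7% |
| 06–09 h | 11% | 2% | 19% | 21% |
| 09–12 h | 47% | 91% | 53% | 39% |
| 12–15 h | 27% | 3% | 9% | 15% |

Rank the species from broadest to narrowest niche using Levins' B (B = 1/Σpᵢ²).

Species D > Species C > Species B > Species A

Convert percentages to proportions (divide by 100).
Σp_Cᵢ² = 0.09² + 0.06² + 0.11² + 0.47² + 0.27² = 0.0081 + 0.0036 + 0.0121 + 0.2209 + 0.0729 = 0.3176
B_C = 1 / 0.3176 = 3.1486
Σp_Aᵢ² = 0.02² + 0.02² + 0.02² + 0.91² + 0.03² = 0.0004 + 0.0004 + 0.0004 + 0.8281 + 0.0009 = 0.8302
B_A = 1 / 0.8302 = 1.2045
Σp_Bᵢ² = 0.11² + 0.08² + 0.19² + 0.53² + 0.09² = 0.0121 + 0.0064 + 0.0361 + 0.2809 + 0.0081 = 0.3436
B_B = 1 / 0.3436 = 2.9104
Σp_Dᵢ² = 0.18² + 0.07² + 0.21² + 0.39² + 0.15² = 0.0324 + 0.0049 + 0.0441 + 0.1521 + 0.0225 = 0.2560
B_D = 1 / 0.2560 = 3.9063
Ranking by B (broadest → narrowest): Species D (3.91) > Species C (3.15) > Species B (2.91) > Species A (1.20)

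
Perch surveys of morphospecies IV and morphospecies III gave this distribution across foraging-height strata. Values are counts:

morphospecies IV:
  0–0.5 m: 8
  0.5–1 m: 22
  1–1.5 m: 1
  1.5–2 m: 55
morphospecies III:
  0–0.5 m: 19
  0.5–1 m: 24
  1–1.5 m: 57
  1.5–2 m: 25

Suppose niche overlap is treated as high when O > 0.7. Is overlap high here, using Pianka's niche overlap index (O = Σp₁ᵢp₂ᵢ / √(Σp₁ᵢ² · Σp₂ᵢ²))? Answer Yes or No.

Proportions for morphospecies IV (n=86): 8/86=0.0930, 22/86=0.2558, 1/86=0.0116, 55/86=0.6395
Proportions for morphospecies III (n=125): 19/125=0.1520, 24/125=0.1920, 57/125=0.4560, 25/125=0.2000
Σ p₁ᵢp₂ᵢ = 0.014136 + 0.049114 + 0.005290 + 0.127900 = 0.196440
Σp_1ᵢ² = 0.0930² + 0.2558² + 0.0116² + 0.6395² = 0.008649 + 0.065434 + 0.000135 + 0.408960 = 0.483178
Σp_2ᵢ² = 0.1520² + 0.1920² + 0.4560² + 0.2000² = 0.023104 + 0.036864 + 0.207936 + 0.040000 = 0.307904
O = 0.196440 / √(0.483178 × 0.307904) = 0.196440 / 0.3857103 = 0.5093
O = 0.5093 < 0.7 → No.

No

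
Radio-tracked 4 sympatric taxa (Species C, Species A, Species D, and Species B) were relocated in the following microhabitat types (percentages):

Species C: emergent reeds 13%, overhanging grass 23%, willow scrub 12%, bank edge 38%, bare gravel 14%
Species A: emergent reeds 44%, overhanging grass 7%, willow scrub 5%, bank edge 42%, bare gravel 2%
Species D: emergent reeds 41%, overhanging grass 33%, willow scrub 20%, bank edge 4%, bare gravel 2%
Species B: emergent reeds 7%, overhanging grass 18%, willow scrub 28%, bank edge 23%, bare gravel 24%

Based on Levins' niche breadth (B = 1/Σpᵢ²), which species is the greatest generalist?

Species B

Convert percentages to proportions (divide by 100).
Σp_Cᵢ² = 0.13² + 0.23² + 0.12² + 0.38² + 0.14² = 0.0169 + 0.0529 + 0.0144 + 0.1444 + 0.0196 = 0.2482
B_C = 1 / 0.2482 = 4.0290
Σp_Aᵢ² = 0.44² + 0.07² + 0.05² + 0.42² + 0.02² = 0.1936 + 0.0049 + 0.0025 + 0.1764 + 0.0004 = 0.3778
B_A = 1 / 0.3778 = 2.6469
Σp_Dᵢ² = 0.41² + 0.33² + 0.20² + 0.04² + 0.02² = 0.1681 + 0.1089 + 0.0400 + 0.0016 + 0.0004 = 0.3190
B_D = 1 / 0.3190 = 3.1348
Σp_Bᵢ² = 0.07² + 0.18² + 0.28² + 0.23² + 0.24² = 0.0049 + 0.0324 + 0.0784 + 0.0529 + 0.0576 = 0.2262
B_B = 1 / 0.2262 = 4.4209
Highest B → broadest niche (most generalist): Species B (B = 4.42).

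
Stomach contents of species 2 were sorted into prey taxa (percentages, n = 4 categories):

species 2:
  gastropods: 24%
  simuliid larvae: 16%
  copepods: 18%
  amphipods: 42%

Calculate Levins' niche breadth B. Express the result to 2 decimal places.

3.42

Convert percentages to proportions (divide by 100).
Σpᵢ² = 0.24² + 0.16² + 0.18² + 0.42² = 0.0576 + 0.0256 + 0.0324 + 0.1764 = 0.2920
B = 1 / 0.2920 = 3.4247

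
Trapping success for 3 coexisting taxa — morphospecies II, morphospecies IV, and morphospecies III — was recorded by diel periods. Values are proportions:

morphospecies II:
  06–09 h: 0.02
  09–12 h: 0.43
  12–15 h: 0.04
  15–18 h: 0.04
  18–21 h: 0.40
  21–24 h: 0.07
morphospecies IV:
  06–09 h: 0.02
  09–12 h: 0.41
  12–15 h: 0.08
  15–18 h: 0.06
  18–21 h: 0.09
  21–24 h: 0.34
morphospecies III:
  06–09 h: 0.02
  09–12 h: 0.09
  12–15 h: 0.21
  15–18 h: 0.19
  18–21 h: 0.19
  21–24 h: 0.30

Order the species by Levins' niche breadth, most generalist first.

morphospecies III > morphospecies IV > morphospecies II

Σp_IIᵢ² = 0.02² + 0.43² + 0.04² + 0.04² + 0.40² + 0.07² = 0.0004 + 0.1849 + 0.0016 + 0.0016 + 0.1600 + 0.0049 = 0.3534
B_II = 1 / 0.3534 = 2.8297
Σp_IVᵢ² = 0.02² + 0.41² + 0.08² + 0.06² + 0.09² + 0.34² = 0.0004 + 0.1681 + 0.0064 + 0.0036 + 0.0081 + 0.1156 = 0.3022
B_IV = 1 / 0.3022 = 3.3091
Σp_IIIᵢ² = 0.02² + 0.09² + 0.21² + 0.19² + 0.19² + 0.30² = 0.0004 + 0.0081 + 0.0441 + 0.0361 + 0.0361 + 0.0900 = 0.2148
B_III = 1 / 0.2148 = 4.6555
Ranking by B (broadest → narrowest): morphospecies III (4.66) > morphospecies IV (3.31) > morphospecies II (2.83)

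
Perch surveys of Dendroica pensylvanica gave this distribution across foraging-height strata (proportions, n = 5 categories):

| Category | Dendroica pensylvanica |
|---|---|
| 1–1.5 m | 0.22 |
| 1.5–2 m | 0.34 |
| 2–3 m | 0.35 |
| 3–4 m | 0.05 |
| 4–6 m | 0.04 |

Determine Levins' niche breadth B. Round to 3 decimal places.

Σpᵢ² = 0.22² + 0.34² + 0.35² + 0.05² + 0.04² = 0.0484 + 0.1156 + 0.1225 + 0.0025 + 0.0016 = 0.2906
B = 1 / 0.2906 = 3.44116

3.441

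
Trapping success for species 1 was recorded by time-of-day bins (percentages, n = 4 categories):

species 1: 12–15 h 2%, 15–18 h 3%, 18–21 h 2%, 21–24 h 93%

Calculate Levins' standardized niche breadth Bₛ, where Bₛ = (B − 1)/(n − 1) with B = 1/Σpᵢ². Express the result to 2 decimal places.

0.05

Convert percentages to proportions (divide by 100).
Σpᵢ² = 0.02² + 0.03² + 0.02² + 0.93² = 0.0004 + 0.0009 + 0.0004 + 0.8649 = 0.8666
B = 1 / 0.8666 = 1.1539
Bₛ = (B − 1)/(n − 1) = (1.1539 − 1)/(4 − 1) = 0.1539/3 = 0.0513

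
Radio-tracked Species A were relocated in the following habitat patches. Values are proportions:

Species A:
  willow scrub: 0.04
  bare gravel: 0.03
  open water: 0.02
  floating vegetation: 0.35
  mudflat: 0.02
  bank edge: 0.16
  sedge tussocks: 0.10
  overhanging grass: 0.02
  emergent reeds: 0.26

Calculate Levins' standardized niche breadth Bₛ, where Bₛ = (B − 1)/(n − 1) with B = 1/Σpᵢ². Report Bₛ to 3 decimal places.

0.420

Σpᵢ² = 0.04² + 0.03² + 0.02² + 0.35² + 0.02² + 0.16² + 0.10² + 0.02² + 0.26² = 0.0016 + 0.0009 + 0.0004 + 0.1225 + 0.0004 + 0.0256 + 0.0100 + 0.0004 + 0.0676 = 0.2294
B = 1 / 0.2294 = 4.35920
Bₛ = (B − 1)/(n − 1) = (4.35920 − 1)/(9 − 1) = 3.35920/8 = 0.41990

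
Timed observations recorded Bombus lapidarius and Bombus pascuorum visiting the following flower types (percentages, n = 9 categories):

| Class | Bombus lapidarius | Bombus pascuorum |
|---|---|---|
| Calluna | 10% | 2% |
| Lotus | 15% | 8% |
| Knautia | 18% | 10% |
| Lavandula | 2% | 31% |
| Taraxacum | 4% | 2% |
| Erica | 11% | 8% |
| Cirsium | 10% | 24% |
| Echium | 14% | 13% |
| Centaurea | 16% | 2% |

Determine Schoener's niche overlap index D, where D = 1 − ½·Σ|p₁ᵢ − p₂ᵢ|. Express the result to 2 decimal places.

Convert percentages to proportions (divide by 100).
Σ|p₁ᵢ − p₂ᵢ| = 0.08 + 0.07 + 0.08 + 0.29 + 0.02 + 0.03 + 0.14 + 0.01 + 0.14 = 0.86
D = 1 − ½ × 0.86 = 1 − 0.430 = 0.5700

0.57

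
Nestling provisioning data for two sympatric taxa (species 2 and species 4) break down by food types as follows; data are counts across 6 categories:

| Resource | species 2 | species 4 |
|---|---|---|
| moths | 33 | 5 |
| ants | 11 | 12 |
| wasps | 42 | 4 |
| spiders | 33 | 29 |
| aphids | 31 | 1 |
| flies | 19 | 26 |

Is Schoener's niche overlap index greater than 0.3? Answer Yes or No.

Proportions for species 2 (n=169): 33/169=0.1953, 11/169=0.0651, 42/169=0.2485, 33/169=0.1953, 31/169=0.1834, 19/169=0.1124
Proportions for species 4 (n=77): 5/77=0.0649, 12/77=0.1558, 4/77=0.0519, 29/77=0.3766, 1/77=0.0130, 26/77=0.3377
Σ|p₁ᵢ − p₂ᵢ| = 0.1304 + 0.0907 + 0.1966 + 0.1813 + 0.1704 + 0.2253 = 0.9947
D = 1 − ½ × 0.9947 = 1 − 0.49735 = 0.50265
D = 0.50265 > 0.3 → Yes.

Yes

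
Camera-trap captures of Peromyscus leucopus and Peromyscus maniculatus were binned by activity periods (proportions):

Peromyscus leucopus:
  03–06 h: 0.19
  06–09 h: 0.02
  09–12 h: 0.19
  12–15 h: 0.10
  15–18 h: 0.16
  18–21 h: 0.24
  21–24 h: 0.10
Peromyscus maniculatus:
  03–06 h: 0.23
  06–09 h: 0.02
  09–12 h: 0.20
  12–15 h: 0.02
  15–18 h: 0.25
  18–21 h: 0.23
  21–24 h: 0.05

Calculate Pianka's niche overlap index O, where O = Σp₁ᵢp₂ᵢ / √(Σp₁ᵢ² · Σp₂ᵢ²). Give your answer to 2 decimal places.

0.96

Σ p₁ᵢp₂ᵢ = 0.0437 + 0.0004 + 0.0380 + 0.0020 + 0.0400 + 0.0552 + 0.0050 = 0.1843
Σp_1ᵢ² = 0.19² + 0.02² + 0.19² + 0.10² + 0.16² + 0.24² + 0.10² = 0.0361 + 0.0004 + 0.0361 + 0.0100 + 0.0256 + 0.0576 + 0.0100 = 0.1758
Σp_2ᵢ² = 0.23² + 0.02² + 0.20² + 0.02² + 0.25² + 0.23² + 0.05² = 0.0529 + 0.0004 + 0.0400 + 0.0004 + 0.0625 + 0.0529 + 0.0025 = 0.2116
O = 0.1843 / √(0.1758 × 0.2116) = 0.1843 / 0.19287 = 0.9556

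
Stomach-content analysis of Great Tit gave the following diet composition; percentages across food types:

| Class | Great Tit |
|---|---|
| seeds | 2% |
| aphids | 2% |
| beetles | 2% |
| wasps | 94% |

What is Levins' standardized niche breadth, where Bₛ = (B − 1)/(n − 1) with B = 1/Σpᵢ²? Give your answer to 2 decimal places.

Convert percentages to proportions (divide by 100).
Σpᵢ² = 0.02² + 0.02² + 0.02² + 0.94² = 0.0004 + 0.0004 + 0.0004 + 0.8836 = 0.8848
B = 1 / 0.8848 = 1.1302
Bₛ = (B − 1)/(n − 1) = (1.1302 − 1)/(4 − 1) = 0.1302/3 = 0.0434

0.04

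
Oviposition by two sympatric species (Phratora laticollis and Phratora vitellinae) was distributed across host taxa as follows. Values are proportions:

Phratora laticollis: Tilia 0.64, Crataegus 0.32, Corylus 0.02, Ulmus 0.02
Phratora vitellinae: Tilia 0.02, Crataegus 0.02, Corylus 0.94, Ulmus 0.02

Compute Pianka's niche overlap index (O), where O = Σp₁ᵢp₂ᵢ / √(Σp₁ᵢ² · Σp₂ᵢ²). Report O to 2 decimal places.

Σ p₁ᵢp₂ᵢ = 0.0128 + 0.0064 + 0.0188 + 0.0004 = 0.0384
Σp_1ᵢ² = 0.64² + 0.32² + 0.02² + 0.02² = 0.4096 + 0.1024 + 0.0004 + 0.0004 = 0.5128
Σp_2ᵢ² = 0.02² + 0.02² + 0.94² + 0.02² = 0.0004 + 0.0004 + 0.8836 + 0.0004 = 0.8848
O = 0.0384 / √(0.5128 × 0.8848) = 0.0384 / 0.67359 = 0.0570

0.06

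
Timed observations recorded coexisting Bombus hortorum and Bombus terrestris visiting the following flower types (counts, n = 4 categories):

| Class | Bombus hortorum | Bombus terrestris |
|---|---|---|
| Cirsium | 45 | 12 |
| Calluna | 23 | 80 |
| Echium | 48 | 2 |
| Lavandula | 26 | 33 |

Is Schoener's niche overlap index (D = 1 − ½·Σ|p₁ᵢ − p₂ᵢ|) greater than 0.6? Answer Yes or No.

No

Proportions for Bombus hortorum (n=142): 45/142=0.3169, 23/142=0.1620, 48/142=0.3380, 26/142=0.1831
Proportions for Bombus terrestris (n=127): 12/127=0.0945, 80/127=0.6299, 2/127=0.0157, 33/127=0.2598
Σ|p₁ᵢ − p₂ᵢ| = 0.2224 + 0.4679 + 0.3223 + 0.0767 = 1.0893
D = 1 − ½ × 1.0893 = 1 − 0.54465 = 0.45535
D = 0.45535 < 0.6 → No.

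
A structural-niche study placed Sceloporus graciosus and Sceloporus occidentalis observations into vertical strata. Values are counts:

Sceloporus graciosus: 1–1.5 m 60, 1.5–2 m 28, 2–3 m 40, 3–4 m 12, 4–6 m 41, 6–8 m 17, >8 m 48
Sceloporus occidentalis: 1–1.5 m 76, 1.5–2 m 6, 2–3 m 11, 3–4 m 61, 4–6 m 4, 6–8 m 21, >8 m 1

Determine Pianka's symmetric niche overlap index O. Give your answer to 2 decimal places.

0.63

Proportions for Sceloporus graciosus (n=246): 60/246=0.2439, 28/246=0.1138, 40/246=0.1626, 12/246=0.0488, 41/246=0.1667, 17/246=0.0691, 48/246=0.1951
Proportions for Sceloporus occidentalis (n=180): 76/180=0.4222, 6/180=0.0333, 11/180=0.0611, 61/180=0.3389, 4/180=0.0222, 21/180=0.1167, 1/180=0.0056
Σ p₁ᵢp₂ᵢ = 0.102975 + 0.003790 + 0.009935 + 0.016538 + 0.003701 + 0.008064 + 0.001093 = 0.146096
Σp_1ᵢ² = 0.2439² + 0.1138² + 0.1626² + 0.0488² + 0.1667² + 0.0691² + 0.1951² = 0.059487 + 0.012950 + 0.026439 + 0.002381 + 0.027789 + 0.004775 + 0.038064 = 0.171885
Σp_2ᵢ² = 0.4222² + 0.0333² + 0.0611² + 0.3389² + 0.0222² + 0.1167² + 0.0056² = 0.178253 + 0.001109 + 0.003733 + 0.114853 + 0.000493 + 0.013619 + 0.000031 = 0.312091
O = 0.146096 / √(0.171885 × 0.312091) = 0.146096 / 0.2316112 = 0.6308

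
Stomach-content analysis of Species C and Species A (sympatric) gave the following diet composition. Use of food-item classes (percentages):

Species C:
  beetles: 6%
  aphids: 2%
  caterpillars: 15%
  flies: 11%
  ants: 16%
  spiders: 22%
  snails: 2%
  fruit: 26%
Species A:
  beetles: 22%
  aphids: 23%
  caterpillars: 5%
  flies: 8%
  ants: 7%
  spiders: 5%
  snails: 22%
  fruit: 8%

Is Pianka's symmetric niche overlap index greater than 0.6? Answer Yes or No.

No

Convert percentages to proportions (divide by 100).
Σ p₁ᵢp₂ᵢ = 0.0132 + 0.0046 + 0.0075 + 0.0088 + 0.0112 + 0.0110 + 0.0044 + 0.0208 = 0.0815
Σp_1ᵢ² = 0.06² + 0.02² + 0.15² + 0.11² + 0.16² + 0.22² + 0.02² + 0.26² = 0.0036 + 0.0004 + 0.0225 + 0.0121 + 0.0256 + 0.0484 + 0.0004 + 0.0676 = 0.1806
Σp_2ᵢ² = 0.22² + 0.23² + 0.05² + 0.08² + 0.07² + 0.05² + 0.22² + 0.08² = 0.0484 + 0.0529 + 0.0025 + 0.0064 + 0.0049 + 0.0025 + 0.0484 + 0.0064 = 0.1724
O = 0.0815 / √(0.1806 × 0.1724) = 0.0815 / 0.17645 = 0.4619
O = 0.4619 < 0.6 → No.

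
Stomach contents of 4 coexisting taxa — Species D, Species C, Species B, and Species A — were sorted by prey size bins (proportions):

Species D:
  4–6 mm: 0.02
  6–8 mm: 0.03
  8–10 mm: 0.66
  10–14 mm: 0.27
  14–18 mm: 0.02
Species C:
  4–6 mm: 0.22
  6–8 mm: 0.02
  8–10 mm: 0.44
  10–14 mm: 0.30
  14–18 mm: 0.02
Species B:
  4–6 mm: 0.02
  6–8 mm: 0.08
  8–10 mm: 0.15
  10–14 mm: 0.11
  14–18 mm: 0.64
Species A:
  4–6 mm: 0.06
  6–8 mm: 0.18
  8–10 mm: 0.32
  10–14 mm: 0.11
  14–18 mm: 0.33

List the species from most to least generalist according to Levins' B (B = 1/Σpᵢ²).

Σp_Dᵢ² = 0.02² + 0.03² + 0.66² + 0.27² + 0.02² = 0.0004 + 0.0009 + 0.4356 + 0.0729 + 0.0004 = 0.5102
B_D = 1 / 0.5102 = 1.9600
Σp_Cᵢ² = 0.22² + 0.02² + 0.44² + 0.30² + 0.02² = 0.0484 + 0.0004 + 0.1936 + 0.0900 + 0.0004 = 0.3328
B_C = 1 / 0.3328 = 3.0048
Σp_Bᵢ² = 0.02² + 0.08² + 0.15² + 0.11² + 0.64² = 0.0004 + 0.0064 + 0.0225 + 0.0121 + 0.4096 = 0.4510
B_B = 1 / 0.4510 = 2.2173
Σp_Aᵢ² = 0.06² + 0.18² + 0.32² + 0.11² + 0.33² = 0.0036 + 0.0324 + 0.1024 + 0.0121 + 0.1089 = 0.2594
B_A = 1 / 0.2594 = 3.8551
Ranking by B (broadest → narrowest): Species A (3.86) > Species C (3.00) > Species B (2.22) > Species D (1.96)

Species A > Species C > Species B > Species D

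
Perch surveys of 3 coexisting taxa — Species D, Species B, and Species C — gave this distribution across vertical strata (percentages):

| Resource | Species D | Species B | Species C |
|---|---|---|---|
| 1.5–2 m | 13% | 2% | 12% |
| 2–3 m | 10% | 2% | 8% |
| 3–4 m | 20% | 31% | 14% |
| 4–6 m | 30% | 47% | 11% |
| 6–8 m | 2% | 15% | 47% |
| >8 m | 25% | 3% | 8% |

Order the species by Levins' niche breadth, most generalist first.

Convert percentages to proportions (divide by 100).
Σp_Dᵢ² = 0.13² + 0.10² + 0.20² + 0.30² + 0.02² + 0.25² = 0.0169 + 0.0100 + 0.0400 + 0.0900 + 0.0004 + 0.0625 = 0.2198
B_D = 1 / 0.2198 = 4.5496
Σp_Bᵢ² = 0.02² + 0.02² + 0.31² + 0.47² + 0.15² + 0.03² = 0.0004 + 0.0004 + 0.0961 + 0.2209 + 0.0225 + 0.0009 = 0.3412
B_B = 1 / 0.3412 = 2.9308
Σp_Cᵢ² = 0.12² + 0.08² + 0.14² + 0.11² + 0.47² + 0.08² = 0.0144 + 0.0064 + 0.0196 + 0.0121 + 0.2209 + 0.0064 = 0.2798
B_C = 1 / 0.2798 = 3.5740
Ranking by B (broadest → narrowest): Species D (4.55) > Species C (3.57) > Species B (2.93)

Species D > Species C > Species B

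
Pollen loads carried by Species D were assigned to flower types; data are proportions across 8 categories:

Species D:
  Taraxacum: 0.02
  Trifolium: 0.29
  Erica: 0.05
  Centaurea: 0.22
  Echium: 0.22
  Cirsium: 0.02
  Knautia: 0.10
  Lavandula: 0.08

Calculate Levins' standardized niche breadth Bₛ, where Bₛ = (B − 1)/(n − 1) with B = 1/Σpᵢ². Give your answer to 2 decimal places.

Σpᵢ² = 0.02² + 0.29² + 0.05² + 0.22² + 0.22² + 0.02² + 0.10² + 0.08² = 0.0004 + 0.0841 + 0.0025 + 0.0484 + 0.0484 + 0.0004 + 0.0100 + 0.0064 = 0.2006
B = 1 / 0.2006 = 4.9850
Bₛ = (B − 1)/(n − 1) = (4.9850 − 1)/(8 − 1) = 3.9850/7 = 0.5693

0.57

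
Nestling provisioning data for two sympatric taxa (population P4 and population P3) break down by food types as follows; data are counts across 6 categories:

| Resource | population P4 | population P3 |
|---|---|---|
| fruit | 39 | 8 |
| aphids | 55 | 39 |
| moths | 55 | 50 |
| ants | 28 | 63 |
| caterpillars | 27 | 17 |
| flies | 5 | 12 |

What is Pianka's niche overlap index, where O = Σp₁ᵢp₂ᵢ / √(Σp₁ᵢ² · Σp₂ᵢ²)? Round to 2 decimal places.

Proportions for population P4 (n=209): 39/209=0.1866, 55/209=0.2632, 55/209=0.2632, 28/209=0.1340, 27/209=0.1292, 5/209=0.0239
Proportions for population P3 (n=189): 8/189=0.0423, 39/189=0.2063, 50/189=0.2646, 63/189=0.3333, 17/189=0.0899, 12/189=0.0635
Σ p₁ᵢp₂ᵢ = 0.007893 + 0.054298 + 0.069643 + 0.044662 + 0.011615 + 0.001518 = 0.189629
Σp_1ᵢ² = 0.1866² + 0.2632² + 0.2632² + 0.1340² + 0.1292² + 0.0239² = 0.034820 + 0.069274 + 0.069274 + 0.017956 + 0.016693 + 0.000571 = 0.208588
Σp_2ᵢ² = 0.0423² + 0.2063² + 0.2646² + 0.3333² + 0.0899² + 0.0635² = 0.001789 + 0.042560 + 0.070013 + 0.111089 + 0.008082 + 0.004032 = 0.237565
O = 0.189629 / √(0.208588 × 0.237565) = 0.189629 / 0.2226055 = 0.8519

0.85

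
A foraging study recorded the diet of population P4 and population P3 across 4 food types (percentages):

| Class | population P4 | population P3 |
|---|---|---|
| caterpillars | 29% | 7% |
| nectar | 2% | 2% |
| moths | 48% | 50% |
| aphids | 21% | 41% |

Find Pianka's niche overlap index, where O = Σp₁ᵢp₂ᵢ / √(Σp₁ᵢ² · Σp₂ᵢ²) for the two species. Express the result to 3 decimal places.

Convert percentages to proportions (divide by 100).
Σ p₁ᵢp₂ᵢ = 0.0203 + 0.0004 + 0.2400 + 0.0861 = 0.3468
Σp_1ᵢ² = 0.29² + 0.02² + 0.48² + 0.21² = 0.0841 + 0.0004 + 0.2304 + 0.0441 = 0.3590
Σp_2ᵢ² = 0.07² + 0.02² + 0.50² + 0.41² = 0.0049 + 0.0004 + 0.2500 + 0.1681 = 0.4234
O = 0.3468 / √(0.3590 × 0.4234) = 0.3468 / 0.389873 = 0.88952

0.890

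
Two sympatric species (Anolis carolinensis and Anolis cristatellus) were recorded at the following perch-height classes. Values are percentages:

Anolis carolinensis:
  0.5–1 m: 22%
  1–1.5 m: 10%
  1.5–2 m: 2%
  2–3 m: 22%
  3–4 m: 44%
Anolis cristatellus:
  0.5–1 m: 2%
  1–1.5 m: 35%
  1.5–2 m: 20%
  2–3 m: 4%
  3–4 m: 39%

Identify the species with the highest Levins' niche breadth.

Anolis carolinensis

Convert percentages to proportions (divide by 100).
Σp_caroᵢ² = 0.22² + 0.10² + 0.02² + 0.22² + 0.44² = 0.0484 + 0.0100 + 0.0004 + 0.0484 + 0.1936 = 0.3008
B_caro = 1 / 0.3008 = 3.3245
Σp_crisᵢ² = 0.02² + 0.35² + 0.20² + 0.04² + 0.39² = 0.0004 + 0.1225 + 0.0400 + 0.0016 + 0.1521 = 0.3166
B_cris = 1 / 0.3166 = 3.1586
Highest B → broadest niche (most generalist): Anolis carolinensis (B = 3.32).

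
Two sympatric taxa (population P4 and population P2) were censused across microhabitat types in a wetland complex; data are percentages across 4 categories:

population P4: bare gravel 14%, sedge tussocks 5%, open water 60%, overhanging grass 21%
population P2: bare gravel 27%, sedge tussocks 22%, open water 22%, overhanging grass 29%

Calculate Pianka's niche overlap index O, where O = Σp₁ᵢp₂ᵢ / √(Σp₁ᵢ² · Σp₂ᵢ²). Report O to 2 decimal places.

0.73

Convert percentages to proportions (divide by 100).
Σ p₁ᵢp₂ᵢ = 0.0378 + 0.0110 + 0.1320 + 0.0609 = 0.2417
Σp_1ᵢ² = 0.14² + 0.05² + 0.60² + 0.21² = 0.0196 + 0.0025 + 0.3600 + 0.0441 = 0.4262
Σp_2ᵢ² = 0.27² + 0.22² + 0.22² + 0.29² = 0.0729 + 0.0484 + 0.0484 + 0.0841 = 0.2538
O = 0.2417 / √(0.4262 × 0.2538) = 0.2417 / 0.32889 = 0.7349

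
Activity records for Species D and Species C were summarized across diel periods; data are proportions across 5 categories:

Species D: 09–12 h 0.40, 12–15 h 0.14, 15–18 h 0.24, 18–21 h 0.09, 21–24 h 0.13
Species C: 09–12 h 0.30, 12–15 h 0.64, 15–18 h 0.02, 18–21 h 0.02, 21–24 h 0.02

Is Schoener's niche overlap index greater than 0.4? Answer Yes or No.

Σ|p₁ᵢ − p₂ᵢ| = 0.10 + 0.50 + 0.22 + 0.07 + 0.11 = 1.00
D = 1 − ½ × 1.00 = 1 − 0.500 = 0.5000
D = 0.5000 > 0.4 → Yes.

Yes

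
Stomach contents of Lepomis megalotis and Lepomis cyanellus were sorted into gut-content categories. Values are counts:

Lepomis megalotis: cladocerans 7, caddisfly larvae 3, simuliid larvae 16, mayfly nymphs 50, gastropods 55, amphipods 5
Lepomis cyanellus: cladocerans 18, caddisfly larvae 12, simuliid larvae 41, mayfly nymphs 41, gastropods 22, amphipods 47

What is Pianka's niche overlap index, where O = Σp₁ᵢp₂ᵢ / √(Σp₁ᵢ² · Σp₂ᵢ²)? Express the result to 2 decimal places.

0.70

Proportions for Lepomis megalotis (n=136): 7/136=0.0515, 3/136=0.0221, 16/136=0.1176, 50/136=0.3676, 55/136=0.4044, 5/136=0.0368
Proportions for Lepomis cyanellus (n=181): 18/181=0.0994, 12/181=0.0663, 41/181=0.2265, 41/181=0.2265, 22/181=0.1215, 47/181=0.2597
Σ p₁ᵢp₂ᵢ = 0.005119 + 0.001465 + 0.026636 + 0.083261 + 0.049135 + 0.009557 = 0.175173
Σp_1ᵢ² = 0.0515² + 0.0221² + 0.1176² + 0.3676² + 0.4044² + 0.0368² = 0.002652 + 0.000488 + 0.013830 + 0.135130 + 0.163539 + 0.001354 = 0.316993
Σp_2ᵢ² = 0.0994² + 0.0663² + 0.2265² + 0.2265² + 0.1215² + 0.2597² = 0.009880 + 0.004396 + 0.051302 + 0.051302 + 0.014762 + 0.067444 = 0.199086
O = 0.175173 / √(0.316993 × 0.199086) = 0.175173 / 0.2512148 = 0.6973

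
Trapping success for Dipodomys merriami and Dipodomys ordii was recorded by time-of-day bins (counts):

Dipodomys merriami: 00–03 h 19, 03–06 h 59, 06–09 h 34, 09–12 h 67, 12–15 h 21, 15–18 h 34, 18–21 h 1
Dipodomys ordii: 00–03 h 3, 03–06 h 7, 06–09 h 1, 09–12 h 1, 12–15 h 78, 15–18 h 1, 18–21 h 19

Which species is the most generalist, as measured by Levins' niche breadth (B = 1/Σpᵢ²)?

Proportions for Dipodomys merriami (n=235): 19/235=0.0809, 59/235=0.2511, 34/235=0.1447, 67/235=0.2851, 21/235=0.0894, 34/235=0.1447, 1/235=0.0043
Proportions for Dipodomys ordii (n=110): 3/110=0.0273, 7/110=0.0636, 1/110=0.0091, 1/110=0.0091, 78/110=0.7091, 1/110=0.0091, 19/110=0.1727
Σp_merrᵢ² = 0.0809² + 0.2511² + 0.1447² + 0.2851² + 0.0894² + 0.1447² + 0.0043² = 0.006545 + 0.063051 + 0.020938 + 0.081282 + 0.007992 + 0.020938 + 0.000018 = 0.200764
B_merr = 1 / 0.200764 = 4.9810
Σp_ordiᵢ² = 0.0273² + 0.0636² + 0.0091² + 0.0091² + 0.7091² + 0.0091² + 0.1727² = 0.000745 + 0.004045 + 0.000083 + 0.000083 + 0.502823 + 0.000083 + 0.029825 = 0.537687
B_ordi = 1 / 0.537687 = 1.8598
Highest B → broadest niche (most generalist): Dipodomys merriami (B = 4.98).

Dipodomys merriami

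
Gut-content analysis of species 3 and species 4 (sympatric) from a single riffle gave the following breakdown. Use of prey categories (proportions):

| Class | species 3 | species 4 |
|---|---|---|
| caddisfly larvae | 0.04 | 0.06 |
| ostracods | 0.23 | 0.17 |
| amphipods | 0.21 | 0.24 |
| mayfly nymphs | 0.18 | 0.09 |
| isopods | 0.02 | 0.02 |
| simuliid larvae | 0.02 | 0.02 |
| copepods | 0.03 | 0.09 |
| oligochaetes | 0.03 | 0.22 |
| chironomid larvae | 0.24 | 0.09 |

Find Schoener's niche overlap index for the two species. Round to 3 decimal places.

Σ|p₁ᵢ − p₂ᵢ| = 0.02 + 0.06 + 0.03 + 0.09 + 0.00 + 0.00 + 0.06 + 0.19 + 0.15 = 0.60
D = 1 − ½ × 0.60 = 1 − 0.300 = 0.70000

0.700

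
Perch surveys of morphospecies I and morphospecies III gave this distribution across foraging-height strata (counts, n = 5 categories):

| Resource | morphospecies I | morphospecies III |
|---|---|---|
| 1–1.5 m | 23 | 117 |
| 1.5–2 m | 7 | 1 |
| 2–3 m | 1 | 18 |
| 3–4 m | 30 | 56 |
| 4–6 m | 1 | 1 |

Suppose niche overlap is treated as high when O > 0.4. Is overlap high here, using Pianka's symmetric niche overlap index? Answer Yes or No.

Proportions for morphospecies I (n=62): 23/62=0.3710, 7/62=0.1129, 1/62=0.0161, 30/62=0.4839, 1/62=0.0161
Proportions for morphospecies III (n=193): 117/193=0.6062, 1/193=0.0052, 18/193=0.0933, 56/193=0.2902, 1/193=0.0052
Σ p₁ᵢp₂ᵢ = 0.224900 + 0.000587 + 0.001502 + 0.140428 + 0.000084 = 0.367501
Σp_1ᵢ² = 0.3710² + 0.1129² + 0.0161² + 0.4839² + 0.0161² = 0.137641 + 0.012746 + 0.000259 + 0.234159 + 0.000259 = 0.385064
Σp_2ᵢ² = 0.6062² + 0.0052² + 0.0933² + 0.2902² + 0.0052² = 0.367478 + 0.000027 + 0.008705 + 0.084216 + 0.000027 = 0.460453
O = 0.367501 / √(0.385064 × 0.460453) = 0.367501 / 0.4210747 = 0.8728
O = 0.8728 > 0.4 → Yes.

Yes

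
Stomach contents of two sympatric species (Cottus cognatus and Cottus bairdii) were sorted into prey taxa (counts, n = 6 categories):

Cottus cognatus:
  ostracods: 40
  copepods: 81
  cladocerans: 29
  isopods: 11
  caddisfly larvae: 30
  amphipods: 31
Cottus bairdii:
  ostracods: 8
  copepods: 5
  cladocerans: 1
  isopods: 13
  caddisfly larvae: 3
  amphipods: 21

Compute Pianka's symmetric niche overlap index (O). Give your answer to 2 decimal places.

0.59

Proportions for Cottus cognatus (n=222): 40/222=0.1802, 81/222=0.3649, 29/222=0.1306, 11/222=0.0495, 30/222=0.1351, 31/222=0.1396
Proportions for Cottus bairdii (n=51): 8/51=0.1569, 5/51=0.0980, 1/51=0.0196, 13/51=0.2549, 3/51=0.0588, 21/51=0.4118
Σ p₁ᵢp₂ᵢ = 0.028273 + 0.035760 + 0.002560 + 0.012618 + 0.007944 + 0.057487 = 0.144642
Σp_1ᵢ² = 0.1802² + 0.3649² + 0.1306² + 0.0495² + 0.1351² + 0.1396² = 0.032472 + 0.133152 + 0.017056 + 0.002450 + 0.018252 + 0.019488 = 0.222870
Σp_2ᵢ² = 0.1569² + 0.0980² + 0.0196² + 0.2549² + 0.0588² + 0.4118² = 0.024618 + 0.009604 + 0.000384 + 0.064974 + 0.003457 + 0.169579 = 0.272616
O = 0.144642 / √(0.222870 × 0.272616) = 0.144642 / 0.2464912 = 0.5868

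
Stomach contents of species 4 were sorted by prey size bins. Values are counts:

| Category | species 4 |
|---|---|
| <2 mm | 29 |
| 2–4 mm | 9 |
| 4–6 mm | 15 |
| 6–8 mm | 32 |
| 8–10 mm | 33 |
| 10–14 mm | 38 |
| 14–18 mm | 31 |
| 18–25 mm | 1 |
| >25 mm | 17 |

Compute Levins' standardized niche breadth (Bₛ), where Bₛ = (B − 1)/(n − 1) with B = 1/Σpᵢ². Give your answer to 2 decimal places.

Proportions for species 4 (n=205): 29/205=0.1415, 9/205=0.0439, 15/205=0.0732, 32/205=0.1561, 33/205=0.1610, 38/205=0.1854, 31/205=0.1512, 1/205=0.0049, 17/205=0.0829
Σpᵢ² = 0.1415² + 0.0439² + 0.0732² + 0.1561² + 0.1610² + 0.1854² + 0.1512² + 0.0049² + 0.0829² = 0.020022 + 0.001927 + 0.005358 + 0.024367 + 0.025921 + 0.034373 + 0.022861 + 0.000024 + 0.006872 = 0.141725
B = 1 / 0.141725 = 7.0559
Bₛ = (B − 1)/(n − 1) = (7.0559 − 1)/(9 − 1) = 6.0559/8 = 0.7570

0.76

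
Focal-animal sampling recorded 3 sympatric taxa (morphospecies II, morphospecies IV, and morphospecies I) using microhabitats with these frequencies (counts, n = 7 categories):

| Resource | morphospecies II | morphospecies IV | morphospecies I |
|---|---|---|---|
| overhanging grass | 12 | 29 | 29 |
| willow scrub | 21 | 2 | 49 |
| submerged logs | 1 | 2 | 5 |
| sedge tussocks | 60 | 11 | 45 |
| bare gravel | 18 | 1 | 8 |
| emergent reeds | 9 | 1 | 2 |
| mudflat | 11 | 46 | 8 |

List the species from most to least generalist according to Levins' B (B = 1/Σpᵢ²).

Proportions for morphospecies II (n=132): 12/132=0.0909, 21/132=0.1591, 1/132=0.0076, 60/132=0.4545, 18/132=0.1364, 9/132=0.0682, 11/132=0.0833
Proportions for morphospecies IV (n=92): 29/92=0.3152, 2/92=0.0217, 2/92=0.0217, 11/92=0.1196, 1/92=0.0109, 1/92=0.0109, 46/92=0.5000
Proportions for morphospecies I (n=146): 29/146=0.1986, 49/146=0.3356, 5/146=0.0342, 45/146=0.3082, 8/146=0.0548, 2/146=0.0137, 8/146=0.0548
Σp_IIᵢ² = 0.0909² + 0.1591² + 0.0076² + 0.4545² + 0.1364² + 0.0682² + 0.0833² = 0.008263 + 0.025313 + 0.000058 + 0.206570 + 0.018605 + 0.004651 + 0.006939 = 0.270399
B_II = 1 / 0.270399 = 3.6982
Σp_IVᵢ² = 0.3152² + 0.0217² + 0.0217² + 0.1196² + 0.0109² + 0.0109² + 0.5000² = 0.099351 + 0.000471 + 0.000471 + 0.014304 + 0.000119 + 0.000119 + 0.250000 = 0.364835
B_IV = 1 / 0.364835 = 2.7410
Σp_Iᵢ² = 0.1986² + 0.3356² + 0.0342² + 0.3082² + 0.0548² + 0.0137² + 0.0548² = 0.039442 + 0.112627 + 0.001170 + 0.094987 + 0.003003 + 0.000188 + 0.003003 = 0.254420
B_I = 1 / 0.254420 = 3.9305
Ranking by B (broadest → narrowest): morphospecies I (3.93) > morphospecies II (3.70) > morphospecies IV (2.74)

morphospecies I > morphospecies II > morphospecies IV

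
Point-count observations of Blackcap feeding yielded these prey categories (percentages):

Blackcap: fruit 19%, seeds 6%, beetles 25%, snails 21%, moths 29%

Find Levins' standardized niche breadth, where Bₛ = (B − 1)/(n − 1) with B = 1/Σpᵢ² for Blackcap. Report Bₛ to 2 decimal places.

0.84

Convert percentages to proportions (divide by 100).
Σpᵢ² = 0.19² + 0.06² + 0.25² + 0.21² + 0.29² = 0.0361 + 0.0036 + 0.0625 + 0.0441 + 0.0841 = 0.2304
B = 1 / 0.2304 = 4.3403
Bₛ = (B − 1)/(n − 1) = (4.3403 − 1)/(5 − 1) = 3.3403/4 = 0.8351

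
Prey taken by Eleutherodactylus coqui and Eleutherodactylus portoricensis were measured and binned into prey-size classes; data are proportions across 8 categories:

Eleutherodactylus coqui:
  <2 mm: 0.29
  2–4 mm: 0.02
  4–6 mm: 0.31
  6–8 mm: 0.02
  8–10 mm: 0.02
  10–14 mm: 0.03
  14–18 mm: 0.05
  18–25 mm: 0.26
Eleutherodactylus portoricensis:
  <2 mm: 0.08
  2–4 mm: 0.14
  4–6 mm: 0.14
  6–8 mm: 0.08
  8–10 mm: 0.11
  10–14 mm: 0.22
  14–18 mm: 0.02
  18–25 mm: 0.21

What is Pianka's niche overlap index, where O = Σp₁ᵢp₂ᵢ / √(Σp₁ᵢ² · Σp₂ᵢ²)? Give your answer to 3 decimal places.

Σ p₁ᵢp₂ᵢ = 0.0232 + 0.0028 + 0.0434 + 0.0016 + 0.0022 + 0.0066 + 0.0010 + 0.0546 = 0.1354
Σp_1ᵢ² = 0.29² + 0.02² + 0.31² + 0.02² + 0.02² + 0.03² + 0.05² + 0.26² = 0.0841 + 0.0004 + 0.0961 + 0.0004 + 0.0004 + 0.0009 + 0.0025 + 0.0676 = 0.2524
Σp_2ᵢ² = 0.08² + 0.14² + 0.14² + 0.08² + 0.11² + 0.22² + 0.02² + 0.21² = 0.0064 + 0.0196 + 0.0196 + 0.0064 + 0.0121 + 0.0484 + 0.0004 + 0.0441 = 0.1570
O = 0.1354 / √(0.2524 × 0.1570) = 0.1354 / 0.199065 = 0.68018

0.680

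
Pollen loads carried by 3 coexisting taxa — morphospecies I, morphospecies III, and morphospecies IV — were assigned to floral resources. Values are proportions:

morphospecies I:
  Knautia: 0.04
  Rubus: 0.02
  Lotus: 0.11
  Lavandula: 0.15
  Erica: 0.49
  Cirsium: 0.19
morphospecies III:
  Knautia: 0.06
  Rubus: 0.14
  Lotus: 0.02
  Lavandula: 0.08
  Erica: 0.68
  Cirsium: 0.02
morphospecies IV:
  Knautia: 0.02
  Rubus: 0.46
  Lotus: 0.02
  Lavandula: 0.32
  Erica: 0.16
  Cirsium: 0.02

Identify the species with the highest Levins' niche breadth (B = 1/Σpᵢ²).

Σp_Iᵢ² = 0.04² + 0.02² + 0.11² + 0.15² + 0.49² + 0.19² = 0.0016 + 0.0004 + 0.0121 + 0.0225 + 0.2401 + 0.0361 = 0.3128
B_I = 1 / 0.3128 = 3.1969
Σp_IIIᵢ² = 0.06² + 0.14² + 0.02² + 0.08² + 0.68² + 0.02² = 0.0036 + 0.0196 + 0.0004 + 0.0064 + 0.4624 + 0.0004 = 0.4928
B_III = 1 / 0.4928 = 2.0292
Σp_IVᵢ² = 0.02² + 0.46² + 0.02² + 0.32² + 0.16² + 0.02² = 0.0004 + 0.2116 + 0.0004 + 0.1024 + 0.0256 + 0.0004 = 0.3408
B_IV = 1 / 0.3408 = 2.9343
Highest B → broadest niche (most generalist): morphospecies I (B = 3.20).

morphospecies I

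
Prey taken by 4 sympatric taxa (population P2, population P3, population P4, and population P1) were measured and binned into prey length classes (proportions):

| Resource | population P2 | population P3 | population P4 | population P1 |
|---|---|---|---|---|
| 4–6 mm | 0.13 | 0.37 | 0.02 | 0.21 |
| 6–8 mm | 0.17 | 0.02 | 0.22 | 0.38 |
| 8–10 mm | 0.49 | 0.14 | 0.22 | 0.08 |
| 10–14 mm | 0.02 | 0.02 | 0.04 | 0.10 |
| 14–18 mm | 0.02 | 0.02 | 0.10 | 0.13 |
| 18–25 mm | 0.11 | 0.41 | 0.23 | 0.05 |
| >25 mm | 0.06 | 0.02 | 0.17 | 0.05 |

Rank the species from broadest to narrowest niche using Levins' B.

Σp_P2ᵢ² = 0.13² + 0.17² + 0.49² + 0.02² + 0.02² + 0.11² + 0.06² = 0.0169 + 0.0289 + 0.2401 + 0.0004 + 0.0004 + 0.0121 + 0.0036 = 0.3024
B_P2 = 1 / 0.3024 = 3.3069
Σp_P3ᵢ² = 0.37² + 0.02² + 0.14² + 0.02² + 0.02² + 0.41² + 0.02² = 0.1369 + 0.0004 + 0.0196 + 0.0004 + 0.0004 + 0.1681 + 0.0004 = 0.3262
B_P3 = 1 / 0.3262 = 3.0656
Σp_P4ᵢ² = 0.02² + 0.22² + 0.22² + 0.04² + 0.10² + 0.23² + 0.17² = 0.0004 + 0.0484 + 0.0484 + 0.0016 + 0.0100 + 0.0529 + 0.0289 = 0.1906
B_P4 = 1 / 0.1906 = 5.2466
Σp_P1ᵢ² = 0.21² + 0.38² + 0.08² + 0.10² + 0.13² + 0.05² + 0.05² = 0.0441 + 0.1444 + 0.0064 + 0.0100 + 0.0169 + 0.0025 + 0.0025 = 0.2268
B_P1 = 1 / 0.2268 = 4.4092
Ranking by B (broadest → narrowest): population P4 (5.25) > population P1 (4.41) > population P2 (3.31) > population P3 (3.07)

population P4 > population P1 > population P2 > population P3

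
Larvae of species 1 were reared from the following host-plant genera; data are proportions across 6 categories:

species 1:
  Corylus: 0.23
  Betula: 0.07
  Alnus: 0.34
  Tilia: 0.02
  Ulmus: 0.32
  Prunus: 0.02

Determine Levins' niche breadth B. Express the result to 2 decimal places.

Σpᵢ² = 0.23² + 0.07² + 0.34² + 0.02² + 0.32² + 0.02² = 0.0529 + 0.0049 + 0.1156 + 0.0004 + 0.1024 + 0.0004 = 0.2766
B = 1 / 0.2766 = 3.6153

3.62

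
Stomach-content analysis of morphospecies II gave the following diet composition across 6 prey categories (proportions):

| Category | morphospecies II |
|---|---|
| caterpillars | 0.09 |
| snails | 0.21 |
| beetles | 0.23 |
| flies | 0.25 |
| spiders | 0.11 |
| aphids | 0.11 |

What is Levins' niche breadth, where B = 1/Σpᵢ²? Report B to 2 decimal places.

5.21

Σpᵢ² = 0.09² + 0.21² + 0.23² + 0.25² + 0.11² + 0.11² = 0.0081 + 0.0441 + 0.0529 + 0.0625 + 0.0121 + 0.0121 = 0.1918
B = 1 / 0.1918 = 5.2138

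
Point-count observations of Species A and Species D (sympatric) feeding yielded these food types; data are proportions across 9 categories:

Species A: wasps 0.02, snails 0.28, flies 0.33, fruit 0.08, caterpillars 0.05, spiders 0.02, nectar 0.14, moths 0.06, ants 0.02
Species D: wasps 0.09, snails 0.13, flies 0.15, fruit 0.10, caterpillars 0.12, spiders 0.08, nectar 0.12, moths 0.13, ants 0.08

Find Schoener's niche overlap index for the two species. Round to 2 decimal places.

Σ|p₁ᵢ − p₂ᵢ| = 0.07 + 0.15 + 0.18 + 0.02 + 0.07 + 0.06 + 0.02 + 0.07 + 0.06 = 0.70
D = 1 − ½ × 0.70 = 1 − 0.350 = 0.6500

0.65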